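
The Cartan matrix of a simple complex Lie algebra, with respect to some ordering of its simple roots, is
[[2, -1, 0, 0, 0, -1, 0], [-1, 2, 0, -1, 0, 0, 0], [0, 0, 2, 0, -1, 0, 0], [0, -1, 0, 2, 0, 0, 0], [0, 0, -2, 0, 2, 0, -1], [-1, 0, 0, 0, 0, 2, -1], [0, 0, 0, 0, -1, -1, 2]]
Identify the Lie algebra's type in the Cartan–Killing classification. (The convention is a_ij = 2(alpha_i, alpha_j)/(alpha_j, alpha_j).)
B7

The matrix has rank 7 with 2's on the diagonal. Reading the off-diagonal entries as Dynkin edges (a single edge where a_ij = a_ji = -1; a double or triple edge where a_ij * a_ji = 2 or 3), the diagram is a chain of 7 nodes with a double edge at one end; the terminal node there is the unique short simple root (B_7). One simple-root ordering that puts it in standard form is (alpha_4, alpha_2, alpha_1, alpha_6, alpha_7, alpha_5, alpha_3). So the algebra is type B_7, i.e. so(15).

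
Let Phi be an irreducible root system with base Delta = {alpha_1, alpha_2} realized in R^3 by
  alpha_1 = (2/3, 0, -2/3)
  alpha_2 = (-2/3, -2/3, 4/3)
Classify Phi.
G_2

Compute the Cartan integers a_ij = 2(alpha_i, alpha_j)/(alpha_j, alpha_j); the resulting 2x2 Cartan matrix is
[[2, -1], [-3, 2]].
The roots have two lengths (squared-length ratio 3:1); the short ones are alpha_{1}. The associated Dynkin diagram is two nodes joined by a triple edge (G_2), so the type is G_2.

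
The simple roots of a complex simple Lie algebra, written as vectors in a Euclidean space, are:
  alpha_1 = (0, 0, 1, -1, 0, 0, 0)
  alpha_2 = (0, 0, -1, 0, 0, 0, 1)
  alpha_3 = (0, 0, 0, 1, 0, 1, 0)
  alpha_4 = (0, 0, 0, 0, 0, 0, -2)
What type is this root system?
Compute the Cartan integers a_ij = 2(alpha_i, alpha_j)/(alpha_j, alpha_j); the resulting 4x4 Cartan matrix is
[[2, -1, -1, 0], [-1, 2, 0, -1], [-1, 0, 2, 0], [0, -2, 0, 2]].
The roots have two lengths (squared-length ratio 2:1); the short ones are alpha_{1,2,3}. The associated Dynkin diagram is a chain of 4 nodes with a double edge at one end; the terminal node there is the unique long simple root (C_4), so the type is C_4 (the algebra sp(8)).

type C_4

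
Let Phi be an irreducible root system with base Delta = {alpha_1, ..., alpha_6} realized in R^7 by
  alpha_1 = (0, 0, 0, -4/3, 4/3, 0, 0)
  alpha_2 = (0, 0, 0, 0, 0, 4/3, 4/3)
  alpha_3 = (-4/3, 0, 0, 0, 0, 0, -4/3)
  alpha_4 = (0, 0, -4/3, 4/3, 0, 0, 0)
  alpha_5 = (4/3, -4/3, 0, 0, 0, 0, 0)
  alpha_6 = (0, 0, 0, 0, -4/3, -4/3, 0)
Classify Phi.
Compute the Cartan integers a_ij = 2(alpha_i, alpha_j)/(alpha_j, alpha_j); the resulting 6x6 Cartan matrix is
[[2, 0, 0, -1, 0, -1], [0, 2, -1, 0, 0, -1], [0, -1, 2, 0, -1, 0], [-1, 0, 0, 2, 0, 0], [0, 0, -1, 0, 2, 0], [-1, -1, 0, 0, 0, 2]].
All simple roots have the same length, so the diagram is simply laced. The associated Dynkin diagram is a chain of 6 nodes with single edges (A_6), so the type is A_6 (the algebra sl(7)).

A_6 (sl(7))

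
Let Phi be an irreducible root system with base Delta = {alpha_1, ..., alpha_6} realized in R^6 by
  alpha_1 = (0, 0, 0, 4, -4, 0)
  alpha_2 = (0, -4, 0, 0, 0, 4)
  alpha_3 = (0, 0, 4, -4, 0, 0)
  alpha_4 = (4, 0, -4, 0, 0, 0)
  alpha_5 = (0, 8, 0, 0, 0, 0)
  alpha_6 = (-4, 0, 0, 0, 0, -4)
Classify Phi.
Compute the Cartan integers a_ij = 2(alpha_i, alpha_j)/(alpha_j, alpha_j); the resulting 6x6 Cartan matrix is
[[2, 0, -1, 0, 0, 0], [0, 2, 0, 0, -1, -1], [-1, 0, 2, -1, 0, 0], [0, 0, -1, 2, 0, -1], [0, -2, 0, 0, 2, 0], [0, -1, 0, -1, 0, 2]].
The roots have two lengths (squared-length ratio 2:1); the short ones are alpha_{1,2,3,4,6}. The associated Dynkin diagram is a chain of 6 nodes with a double edge at one end; the terminal node there is the unique long simple root (C_6), so the type is C_6 (the algebra sp(12)).

C_6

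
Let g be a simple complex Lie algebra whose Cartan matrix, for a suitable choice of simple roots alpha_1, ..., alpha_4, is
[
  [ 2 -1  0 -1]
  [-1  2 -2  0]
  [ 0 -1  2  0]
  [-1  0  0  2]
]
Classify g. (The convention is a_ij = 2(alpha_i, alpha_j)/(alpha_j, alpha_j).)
type B_4

The matrix has rank 4 with 2's on the diagonal. Reading the off-diagonal entries as Dynkin edges (a single edge where a_ij = a_ji = -1; a double or triple edge where a_ij * a_ji = 2 or 3), the diagram is a chain of 4 nodes with a double edge at one end; the terminal node there is the unique short simple root (B_4). One simple-root ordering that puts it in standard form is (alpha_4, alpha_1, alpha_2, alpha_3). So the algebra is type B_4, i.e. so(9).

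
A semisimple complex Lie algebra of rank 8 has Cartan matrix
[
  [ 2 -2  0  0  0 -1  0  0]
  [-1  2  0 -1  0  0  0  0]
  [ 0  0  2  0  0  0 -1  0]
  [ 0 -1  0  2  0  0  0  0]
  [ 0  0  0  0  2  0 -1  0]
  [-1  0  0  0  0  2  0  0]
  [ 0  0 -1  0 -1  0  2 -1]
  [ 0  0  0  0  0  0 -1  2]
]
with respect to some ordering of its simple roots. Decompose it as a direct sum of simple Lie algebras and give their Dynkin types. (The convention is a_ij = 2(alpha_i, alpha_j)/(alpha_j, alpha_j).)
The diagram associated to this matrix has two connected components: the simple roots {alpha_3, alpha_5, alpha_7, alpha_8} form a chain of 2 nodes with a fork of two nodes at one end (D_4), and {alpha_1, alpha_2, alpha_4, alpha_6} form a chain of 4 nodes with a double edge between the middle two (F_4). A semisimple Lie algebra decomposes uniquely as the direct sum of simple ideals, one per connected component of its Dynkin diagram, so g ≅ D_4 ⊕ F_4 (dimension 28 + 52 = 80).

D_4 (so(8)) ⊕ F_4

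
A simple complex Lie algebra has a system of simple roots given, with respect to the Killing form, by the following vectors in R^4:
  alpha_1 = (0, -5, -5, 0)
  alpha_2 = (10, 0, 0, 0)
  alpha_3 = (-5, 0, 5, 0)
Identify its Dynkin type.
Compute the Cartan integers a_ij = 2(alpha_i, alpha_j)/(alpha_j, alpha_j); the resulting 3x3 Cartan matrix is
[[2, 0, -1], [0, 2, -2], [-1, -1, 2]].
The roots have two lengths (squared-length ratio 2:1); the short ones are alpha_{1,3}. The associated Dynkin diagram is a chain of 3 nodes with a double edge at one end; the terminal node there is the unique long simple root (C_3), so the type is C_3 (the algebra sp(6)).

C_3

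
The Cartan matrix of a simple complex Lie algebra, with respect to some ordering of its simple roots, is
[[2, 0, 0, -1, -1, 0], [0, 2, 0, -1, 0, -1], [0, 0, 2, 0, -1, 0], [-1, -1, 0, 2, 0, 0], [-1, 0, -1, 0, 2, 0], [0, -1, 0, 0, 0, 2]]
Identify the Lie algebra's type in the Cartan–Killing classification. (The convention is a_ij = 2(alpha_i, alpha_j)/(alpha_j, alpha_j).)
A6

The matrix has rank 6 with 2's on the diagonal. Reading the off-diagonal entries as Dynkin edges (a single edge where a_ij = a_ji = -1; a double or triple edge where a_ij * a_ji = 2 or 3), the diagram is a chain of 6 nodes with single edges (A_6). One simple-root ordering that puts it in standard form is (alpha_3, alpha_5, alpha_1, alpha_4, alpha_2, alpha_6). So the algebra is type A_6, i.e. sl(7).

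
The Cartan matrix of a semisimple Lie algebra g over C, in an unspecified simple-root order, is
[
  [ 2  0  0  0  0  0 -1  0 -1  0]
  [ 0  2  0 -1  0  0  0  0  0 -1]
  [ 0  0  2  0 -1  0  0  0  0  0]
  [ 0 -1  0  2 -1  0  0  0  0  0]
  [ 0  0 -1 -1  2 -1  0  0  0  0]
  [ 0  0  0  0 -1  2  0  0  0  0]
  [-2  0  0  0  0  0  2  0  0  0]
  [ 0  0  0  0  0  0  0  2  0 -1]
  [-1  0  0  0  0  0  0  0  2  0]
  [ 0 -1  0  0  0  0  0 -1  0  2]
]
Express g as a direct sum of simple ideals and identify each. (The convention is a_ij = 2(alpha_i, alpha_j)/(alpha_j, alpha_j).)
C_3 + D_7

The diagram associated to this matrix has two connected components: the simple roots {alpha_1, alpha_7, alpha_9} form a chain of 3 nodes with a double edge at one end; the terminal node there is the unique long simple root (C_3), and {alpha_2, alpha_3, alpha_4, alpha_5, alpha_6, alpha_8, alpha_10} form a chain of 5 nodes with a fork of two nodes at one end (D_7). A semisimple Lie algebra decomposes uniquely as the direct sum of simple ideals, one per connected component of its Dynkin diagram, so g ≅ C_3 ⊕ D_7 (dimension 21 + 91 = 112).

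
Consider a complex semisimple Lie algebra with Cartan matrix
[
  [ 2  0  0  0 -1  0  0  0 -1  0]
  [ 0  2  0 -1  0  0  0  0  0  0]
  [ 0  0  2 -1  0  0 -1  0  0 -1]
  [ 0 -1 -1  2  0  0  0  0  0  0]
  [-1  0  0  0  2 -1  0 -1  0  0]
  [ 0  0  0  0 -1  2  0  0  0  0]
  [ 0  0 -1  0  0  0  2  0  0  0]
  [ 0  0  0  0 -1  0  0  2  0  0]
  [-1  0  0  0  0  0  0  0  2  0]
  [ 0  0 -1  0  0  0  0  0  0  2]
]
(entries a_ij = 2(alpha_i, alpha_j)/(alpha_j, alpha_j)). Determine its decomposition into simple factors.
type D_5 ⊕ type D_5

The diagram associated to this matrix has two connected components: the simple roots {alpha_2, alpha_3, alpha_4, alpha_7, alpha_10} form a chain of 3 nodes with a fork of two nodes at one end (D_5), and {alpha_1, alpha_5, alpha_6, alpha_8, alpha_9} form a chain of 3 nodes with a fork of two nodes at one end (D_5). A semisimple Lie algebra decomposes uniquely as the direct sum of simple ideals, one per connected component of its Dynkin diagram, so g ≅ D_5 ⊕ D_5 (dimension 45 + 45 = 90).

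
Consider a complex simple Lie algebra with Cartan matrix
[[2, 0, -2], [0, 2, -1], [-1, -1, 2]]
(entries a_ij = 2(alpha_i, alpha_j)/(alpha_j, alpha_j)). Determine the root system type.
type C_3

The matrix has rank 3 with 2's on the diagonal. Reading the off-diagonal entries as Dynkin edges (a single edge where a_ij = a_ji = -1; a double or triple edge where a_ij * a_ji = 2 or 3), the diagram is a chain of 3 nodes with a double edge at one end; the terminal node there is the unique long simple root (C_3). One simple-root ordering that puts it in standard form is (alpha_2, alpha_3, alpha_1). So the algebra is type C_3, i.e. sp(6).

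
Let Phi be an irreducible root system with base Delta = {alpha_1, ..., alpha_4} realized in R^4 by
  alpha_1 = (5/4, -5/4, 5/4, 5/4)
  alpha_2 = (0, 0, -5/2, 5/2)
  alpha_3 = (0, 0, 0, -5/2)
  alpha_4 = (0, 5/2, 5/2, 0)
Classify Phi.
Compute the Cartan integers a_ij = 2(alpha_i, alpha_j)/(alpha_j, alpha_j); the resulting 4x4 Cartan matrix is
[[2, 0, -1, 0], [0, 2, -2, -1], [-1, -1, 2, 0], [0, -1, 0, 2]].
The roots have two lengths (squared-length ratio 2:1); the short ones are alpha_{1,3}. The associated Dynkin diagram is a chain of 4 nodes with a double edge between the middle two (F_4), so the type is F_4.

type F_4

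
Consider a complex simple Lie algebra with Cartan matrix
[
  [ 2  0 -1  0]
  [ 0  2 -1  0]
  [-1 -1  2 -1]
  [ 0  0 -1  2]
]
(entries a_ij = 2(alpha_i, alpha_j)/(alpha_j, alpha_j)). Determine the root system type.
D_4

The matrix has rank 4 with 2's on the diagonal. Reading the off-diagonal entries as Dynkin edges (a single edge where a_ij = a_ji = -1; a double or triple edge where a_ij * a_ji = 2 or 3), the diagram is a chain of 2 nodes with a fork of two nodes at one end (D_4). One simple-root ordering that puts it in standard form is (alpha_2, alpha_3, alpha_4, alpha_1). So the algebra is type D_4, i.e. so(8).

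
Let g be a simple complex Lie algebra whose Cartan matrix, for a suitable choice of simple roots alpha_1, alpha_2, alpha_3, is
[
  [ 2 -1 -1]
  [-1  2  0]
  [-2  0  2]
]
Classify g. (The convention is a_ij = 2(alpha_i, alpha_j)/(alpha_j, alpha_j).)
The matrix has rank 3 with 2's on the diagonal. Reading the off-diagonal entries as Dynkin edges (a single edge where a_ij = a_ji = -1; a double or triple edge where a_ij * a_ji = 2 or 3), the diagram is a chain of 3 nodes with a double edge at one end; the terminal node there is the unique long simple root (C_3). One simple-root ordering that puts it in standard form is (alpha_2, alpha_1, alpha_3). So the algebra is type C_3, i.e. sp(6).

C3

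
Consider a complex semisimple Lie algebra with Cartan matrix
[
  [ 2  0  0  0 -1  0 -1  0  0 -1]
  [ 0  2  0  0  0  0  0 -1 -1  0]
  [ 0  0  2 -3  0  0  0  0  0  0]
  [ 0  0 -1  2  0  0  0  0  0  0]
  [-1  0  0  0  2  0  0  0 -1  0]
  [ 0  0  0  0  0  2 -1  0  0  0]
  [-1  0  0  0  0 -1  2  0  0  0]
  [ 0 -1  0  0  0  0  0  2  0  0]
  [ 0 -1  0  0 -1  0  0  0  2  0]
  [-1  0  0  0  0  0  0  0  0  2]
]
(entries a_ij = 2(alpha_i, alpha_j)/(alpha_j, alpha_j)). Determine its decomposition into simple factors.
E_8 ⊕ G_2

The diagram associated to this matrix has two connected components: the simple roots {alpha_1, alpha_2, alpha_5, alpha_6, alpha_7, alpha_8, alpha_9, alpha_10} form a chain of 7 nodes with one extra node attached to the third node from one end (E_8), and {alpha_3, alpha_4} form two nodes joined by a triple edge (G_2). A semisimple Lie algebra decomposes uniquely as the direct sum of simple ideals, one per connected component of its Dynkin diagram, so g ≅ E_8 ⊕ G_2 (dimension 248 + 14 = 262).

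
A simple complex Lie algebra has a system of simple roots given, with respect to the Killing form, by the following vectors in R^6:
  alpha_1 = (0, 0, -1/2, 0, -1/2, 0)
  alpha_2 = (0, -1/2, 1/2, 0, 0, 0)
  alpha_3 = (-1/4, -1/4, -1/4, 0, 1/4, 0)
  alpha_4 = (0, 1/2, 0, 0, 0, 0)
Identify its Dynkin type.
type F_4

Compute the Cartan integers a_ij = 2(alpha_i, alpha_j)/(alpha_j, alpha_j); the resulting 4x4 Cartan matrix is
[[2, -1, 0, 0], [-1, 2, 0, -2], [0, 0, 2, -1], [0, -1, -1, 2]].
The roots have two lengths (squared-length ratio 2:1); the short ones are alpha_{3,4}. The associated Dynkin diagram is a chain of 4 nodes with a double edge between the middle two (F_4), so the type is F_4.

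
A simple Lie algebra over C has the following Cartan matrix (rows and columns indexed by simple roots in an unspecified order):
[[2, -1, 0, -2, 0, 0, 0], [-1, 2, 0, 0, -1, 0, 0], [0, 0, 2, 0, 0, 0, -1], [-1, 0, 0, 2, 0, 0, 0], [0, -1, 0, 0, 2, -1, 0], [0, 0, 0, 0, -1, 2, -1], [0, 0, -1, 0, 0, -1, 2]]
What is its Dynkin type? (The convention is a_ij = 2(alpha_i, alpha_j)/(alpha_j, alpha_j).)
B_7

The matrix has rank 7 with 2's on the diagonal. Reading the off-diagonal entries as Dynkin edges (a single edge where a_ij = a_ji = -1; a double or triple edge where a_ij * a_ji = 2 or 3), the diagram is a chain of 7 nodes with a double edge at one end; the terminal node there is the unique short simple root (B_7). One simple-root ordering that puts it in standard form is (alpha_3, alpha_7, alpha_6, alpha_5, alpha_2, alpha_1, alpha_4). So the algebra is type B_7, i.e. so(15).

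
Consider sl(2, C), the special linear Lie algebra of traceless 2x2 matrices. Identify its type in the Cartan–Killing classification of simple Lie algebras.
This is sl(2), which has dimension 2^2 - 1 = 3 and rank 2 - 1 = 1 (a Cartan subalgebra is the diagonal traceless matrices). In the classification of classical Lie algebras, the special linear algebra sl(n+1) has type A_n; here n = 1, so the Dynkin diagram is a chain of 1 nodes with single edges (A_1). Hence the type is A_1.

A_1 (sl(2))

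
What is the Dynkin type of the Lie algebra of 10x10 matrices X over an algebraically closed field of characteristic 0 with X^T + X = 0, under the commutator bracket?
This is so(10) with 10 even, which has dimension 10(10-1)/2 = 45 and rank 10/2 = 5. In the classification of classical Lie algebras, the orthogonal algebra so(2n) in an even number of variables has type D_n; here n = 5, so the Dynkin diagram is a chain of 3 nodes with a fork of two nodes at one end (D_5). Hence the type is D_5.

D_5 (so(10))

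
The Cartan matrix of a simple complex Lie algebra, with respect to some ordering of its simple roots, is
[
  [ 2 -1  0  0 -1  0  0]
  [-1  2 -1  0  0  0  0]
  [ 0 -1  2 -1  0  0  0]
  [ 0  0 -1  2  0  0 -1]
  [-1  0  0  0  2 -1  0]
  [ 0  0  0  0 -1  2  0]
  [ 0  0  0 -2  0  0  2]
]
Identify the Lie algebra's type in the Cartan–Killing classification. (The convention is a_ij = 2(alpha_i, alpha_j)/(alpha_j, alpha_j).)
The matrix has rank 7 with 2's on the diagonal. Reading the off-diagonal entries as Dynkin edges (a single edge where a_ij = a_ji = -1; a double or triple edge where a_ij * a_ji = 2 or 3), the diagram is a chain of 7 nodes with a double edge at one end; the terminal node there is the unique long simple root (C_7). One simple-root ordering that puts it in standard form is (alpha_6, alpha_5, alpha_1, alpha_2, alpha_3, alpha_4, alpha_7). So the algebra is type C_7, i.e. sp(14).

C_7 (sp(14))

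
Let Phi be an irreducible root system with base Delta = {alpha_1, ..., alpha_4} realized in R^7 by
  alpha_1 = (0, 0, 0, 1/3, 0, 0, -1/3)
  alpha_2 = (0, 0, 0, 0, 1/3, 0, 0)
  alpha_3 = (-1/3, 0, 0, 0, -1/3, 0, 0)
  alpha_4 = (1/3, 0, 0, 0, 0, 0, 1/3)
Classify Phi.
Compute the Cartan integers a_ij = 2(alpha_i, alpha_j)/(alpha_j, alpha_j); the resulting 4x4 Cartan matrix is
[[2, 0, 0, -1], [0, 2, -1, 0], [0, -2, 2, -1], [-1, 0, -1, 2]].
The roots have two lengths (squared-length ratio 2:1); the short ones are alpha_{2}. The associated Dynkin diagram is a chain of 4 nodes with a double edge at one end; the terminal node there is the unique short simple root (B_4), so the type is B_4 (the algebra so(9)).

B_4 (so(9))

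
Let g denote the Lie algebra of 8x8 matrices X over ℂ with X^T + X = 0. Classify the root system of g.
D_4

This is so(8) with 8 even, which has dimension 8(8-1)/2 = 28 and rank 8/2 = 4. In the classification of classical Lie algebras, the orthogonal algebra so(2n) in an even number of variables has type D_n; here n = 4, so the Dynkin diagram is a chain of 2 nodes with a fork of two nodes at one end (D_4). Hence the type is D_4.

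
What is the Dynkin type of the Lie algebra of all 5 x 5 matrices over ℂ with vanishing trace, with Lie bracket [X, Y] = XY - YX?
This is sl(5), which has dimension 5^2 - 1 = 24 and rank 5 - 1 = 4 (a Cartan subalgebra is the diagonal traceless matrices). In the classification of classical Lie algebras, the special linear algebra sl(n+1) has type A_n; here n = 4, so the Dynkin diagram is a chain of 4 nodes with single edges (A_4). Hence the type is A_4.

A4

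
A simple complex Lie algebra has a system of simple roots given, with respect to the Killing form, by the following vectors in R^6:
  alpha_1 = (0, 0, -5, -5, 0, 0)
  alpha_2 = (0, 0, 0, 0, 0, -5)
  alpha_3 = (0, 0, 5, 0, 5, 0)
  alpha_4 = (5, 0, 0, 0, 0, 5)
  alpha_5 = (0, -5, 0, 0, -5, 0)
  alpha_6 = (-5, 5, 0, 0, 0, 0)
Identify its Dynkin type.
Compute the Cartan integers a_ij = 2(alpha_i, alpha_j)/(alpha_j, alpha_j); the resulting 6x6 Cartan matrix is
[[2, 0, -1, 0, 0, 0], [0, 2, 0, -1, 0, 0], [-1, 0, 2, 0, -1, 0], [0, -2, 0, 2, 0, -1], [0, 0, -1, 0, 2, -1], [0, 0, 0, -1, -1, 2]].
The roots have two lengths (squared-length ratio 2:1); the short ones are alpha_{2}. The associated Dynkin diagram is a chain of 6 nodes with a double edge at one end; the terminal node there is the unique short simple root (B_6), so the type is B_6 (the algebra so(13)).

B_6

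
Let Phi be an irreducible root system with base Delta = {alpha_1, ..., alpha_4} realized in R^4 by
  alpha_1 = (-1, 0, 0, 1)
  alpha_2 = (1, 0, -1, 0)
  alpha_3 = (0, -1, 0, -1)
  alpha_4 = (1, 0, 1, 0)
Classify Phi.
D_4

Compute the Cartan integers a_ij = 2(alpha_i, alpha_j)/(alpha_j, alpha_j); the resulting 4x4 Cartan matrix is
[[2, -1, -1, -1], [-1, 2, 0, 0], [-1, 0, 2, 0], [-1, 0, 0, 2]].
All simple roots have the same length, so the diagram is simply laced. The associated Dynkin diagram is a chain of 2 nodes with a fork of two nodes at one end (D_4), so the type is D_4 (the algebra so(8)).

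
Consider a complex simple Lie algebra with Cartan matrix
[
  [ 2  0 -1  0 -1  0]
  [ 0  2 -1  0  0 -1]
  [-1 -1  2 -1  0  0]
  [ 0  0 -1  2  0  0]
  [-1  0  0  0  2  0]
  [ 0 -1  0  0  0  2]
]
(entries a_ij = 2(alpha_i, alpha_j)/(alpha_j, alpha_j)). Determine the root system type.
The matrix has rank 6 with 2's on the diagonal. Reading the off-diagonal entries as Dynkin edges (a single edge where a_ij = a_ji = -1; a double or triple edge where a_ij * a_ji = 2 or 3), the diagram is a chain of 5 nodes with one extra node attached to the third node from one end (E_6). One simple-root ordering that puts it in standard form is (alpha_6, alpha_4, alpha_2, alpha_3, alpha_1, alpha_5). So the algebra is type E_6.

E6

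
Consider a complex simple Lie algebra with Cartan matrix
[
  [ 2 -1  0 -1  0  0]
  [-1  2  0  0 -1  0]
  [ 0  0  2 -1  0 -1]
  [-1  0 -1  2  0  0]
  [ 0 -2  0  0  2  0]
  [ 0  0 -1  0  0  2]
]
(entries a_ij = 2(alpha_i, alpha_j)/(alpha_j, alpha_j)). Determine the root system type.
C6

The matrix has rank 6 with 2's on the diagonal. Reading the off-diagonal entries as Dynkin edges (a single edge where a_ij = a_ji = -1; a double or triple edge where a_ij * a_ji = 2 or 3), the diagram is a chain of 6 nodes with a double edge at one end; the terminal node there is the unique long simple root (C_6). One simple-root ordering that puts it in standard form is (alpha_6, alpha_3, alpha_4, alpha_1, alpha_2, alpha_5). So the algebra is type C_6, i.e. sp(12).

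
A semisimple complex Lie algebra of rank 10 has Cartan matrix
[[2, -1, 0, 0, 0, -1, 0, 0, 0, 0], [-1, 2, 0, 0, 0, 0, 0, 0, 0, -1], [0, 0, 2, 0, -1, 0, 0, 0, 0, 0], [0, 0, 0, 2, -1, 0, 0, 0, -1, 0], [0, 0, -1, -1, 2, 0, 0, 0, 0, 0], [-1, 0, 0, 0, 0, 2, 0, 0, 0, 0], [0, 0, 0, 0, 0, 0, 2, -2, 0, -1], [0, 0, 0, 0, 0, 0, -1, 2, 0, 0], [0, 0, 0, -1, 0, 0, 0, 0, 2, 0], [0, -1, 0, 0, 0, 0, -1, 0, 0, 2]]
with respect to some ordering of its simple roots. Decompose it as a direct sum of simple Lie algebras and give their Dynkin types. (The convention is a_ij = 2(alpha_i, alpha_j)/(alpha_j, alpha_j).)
The diagram associated to this matrix has two connected components: the simple roots {alpha_3, alpha_4, alpha_5, alpha_9} form a chain of 4 nodes with single edges (A_4), and {alpha_1, alpha_2, alpha_6, alpha_7, alpha_8, alpha_10} form a chain of 6 nodes with a double edge at one end; the terminal node there is the unique short simple root (B_6). A semisimple Lie algebra decomposes uniquely as the direct sum of simple ideals, one per connected component of its Dynkin diagram, so g ≅ A_4 ⊕ B_6 (dimension 24 + 78 = 102).

A4 + B6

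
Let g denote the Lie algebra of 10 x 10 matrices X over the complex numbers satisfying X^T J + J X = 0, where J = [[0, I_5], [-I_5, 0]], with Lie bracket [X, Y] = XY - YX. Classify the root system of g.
type C_5

This is sp(10), which has dimension 10(10+1)/2 = 55 and rank 10/2 = 5. In the classification of classical Lie algebras, the symplectic algebra sp(2n) has type C_n; here n = 5, so the Dynkin diagram is a chain of 5 nodes with a double edge at one end; the terminal node there is the unique long simple root (C_5). Hence the type is C_5.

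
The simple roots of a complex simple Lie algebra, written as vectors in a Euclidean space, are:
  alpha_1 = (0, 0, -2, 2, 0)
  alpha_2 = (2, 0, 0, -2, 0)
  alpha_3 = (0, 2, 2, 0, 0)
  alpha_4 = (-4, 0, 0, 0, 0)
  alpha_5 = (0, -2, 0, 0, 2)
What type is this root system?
C_5

Compute the Cartan integers a_ij = 2(alpha_i, alpha_j)/(alpha_j, alpha_j); the resulting 5x5 Cartan matrix is
[[2, -1, -1, 0, 0], [-1, 2, 0, -1, 0], [-1, 0, 2, 0, -1], [0, -2, 0, 2, 0], [0, 0, -1, 0, 2]].
The roots have two lengths (squared-length ratio 2:1); the short ones are alpha_{1,2,3,5}. The associated Dynkin diagram is a chain of 5 nodes with a double edge at one end; the terminal node there is the unique long simple root (C_5), so the type is C_5 (the algebra sp(10)).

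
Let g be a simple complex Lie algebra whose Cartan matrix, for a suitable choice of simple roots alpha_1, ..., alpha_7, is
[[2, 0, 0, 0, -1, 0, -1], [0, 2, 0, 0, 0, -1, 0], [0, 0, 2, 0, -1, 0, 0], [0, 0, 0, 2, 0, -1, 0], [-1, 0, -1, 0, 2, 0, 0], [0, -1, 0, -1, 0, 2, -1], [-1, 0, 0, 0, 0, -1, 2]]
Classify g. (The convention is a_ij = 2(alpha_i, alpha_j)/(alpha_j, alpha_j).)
The matrix has rank 7 with 2's on the diagonal. Reading the off-diagonal entries as Dynkin edges (a single edge where a_ij = a_ji = -1; a double or triple edge where a_ij * a_ji = 2 or 3), the diagram is a chain of 5 nodes with a fork of two nodes at one end (D_7). One simple-root ordering that puts it in standard form is (alpha_3, alpha_5, alpha_1, alpha_7, alpha_6, alpha_4, alpha_2). So the algebra is type D_7, i.e. so(14).

D_7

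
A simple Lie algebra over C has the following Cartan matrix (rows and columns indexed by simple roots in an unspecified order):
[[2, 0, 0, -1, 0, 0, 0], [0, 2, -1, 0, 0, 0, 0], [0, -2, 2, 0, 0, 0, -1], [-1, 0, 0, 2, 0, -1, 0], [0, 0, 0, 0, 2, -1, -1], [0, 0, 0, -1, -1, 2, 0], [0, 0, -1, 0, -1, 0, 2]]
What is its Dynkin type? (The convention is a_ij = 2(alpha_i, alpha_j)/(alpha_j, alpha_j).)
The matrix has rank 7 with 2's on the diagonal. Reading the off-diagonal entries as Dynkin edges (a single edge where a_ij = a_ji = -1; a double or triple edge where a_ij * a_ji = 2 or 3), the diagram is a chain of 7 nodes with a double edge at one end; the terminal node there is the unique short simple root (B_7). One simple-root ordering that puts it in standard form is (alpha_1, alpha_4, alpha_6, alpha_5, alpha_7, alpha_3, alpha_2). So the algebra is type B_7, i.e. so(15).

B7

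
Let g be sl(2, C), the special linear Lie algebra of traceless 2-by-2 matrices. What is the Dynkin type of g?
This is sl(2), which has dimension 2^2 - 1 = 3 and rank 2 - 1 = 1 (a Cartan subalgebra is the diagonal traceless matrices). In the classification of classical Lie algebras, the special linear algebra sl(n+1) has type A_n; here n = 1, so the Dynkin diagram is a chain of 1 nodes with single edges (A_1). Hence the type is A_1.

A1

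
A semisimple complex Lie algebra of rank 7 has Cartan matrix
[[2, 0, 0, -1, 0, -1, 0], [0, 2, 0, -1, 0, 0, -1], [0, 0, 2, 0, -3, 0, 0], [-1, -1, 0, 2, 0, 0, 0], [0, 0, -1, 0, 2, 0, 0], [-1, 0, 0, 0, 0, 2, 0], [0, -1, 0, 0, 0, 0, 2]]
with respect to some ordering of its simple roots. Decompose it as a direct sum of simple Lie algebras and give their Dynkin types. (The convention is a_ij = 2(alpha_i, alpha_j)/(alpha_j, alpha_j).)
A_5 + G_2

The diagram associated to this matrix has two connected components: the simple roots {alpha_1, alpha_2, alpha_4, alpha_6, alpha_7} form a chain of 5 nodes with single edges (A_5), and {alpha_3, alpha_5} form two nodes joined by a triple edge (G_2). A semisimple Lie algebra decomposes uniquely as the direct sum of simple ideals, one per connected component of its Dynkin diagram, so g ≅ A_5 ⊕ G_2 (dimension 35 + 14 = 49).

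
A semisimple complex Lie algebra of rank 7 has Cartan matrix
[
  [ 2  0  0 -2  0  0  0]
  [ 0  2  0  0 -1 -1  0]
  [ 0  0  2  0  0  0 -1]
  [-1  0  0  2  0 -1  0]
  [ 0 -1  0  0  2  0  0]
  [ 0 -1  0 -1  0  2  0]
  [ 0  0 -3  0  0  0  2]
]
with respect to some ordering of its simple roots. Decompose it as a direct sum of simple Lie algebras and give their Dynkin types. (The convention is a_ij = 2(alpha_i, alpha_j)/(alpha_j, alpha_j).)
C_5 + G_2

The diagram associated to this matrix has two connected components: the simple roots {alpha_1, alpha_2, alpha_4, alpha_5, alpha_6} form a chain of 5 nodes with a double edge at one end; the terminal node there is the unique long simple root (C_5), and {alpha_3, alpha_7} form two nodes joined by a triple edge (G_2). A semisimple Lie algebra decomposes uniquely as the direct sum of simple ideals, one per connected component of its Dynkin diagram, so g ≅ C_5 ⊕ G_2 (dimension 55 + 14 = 69).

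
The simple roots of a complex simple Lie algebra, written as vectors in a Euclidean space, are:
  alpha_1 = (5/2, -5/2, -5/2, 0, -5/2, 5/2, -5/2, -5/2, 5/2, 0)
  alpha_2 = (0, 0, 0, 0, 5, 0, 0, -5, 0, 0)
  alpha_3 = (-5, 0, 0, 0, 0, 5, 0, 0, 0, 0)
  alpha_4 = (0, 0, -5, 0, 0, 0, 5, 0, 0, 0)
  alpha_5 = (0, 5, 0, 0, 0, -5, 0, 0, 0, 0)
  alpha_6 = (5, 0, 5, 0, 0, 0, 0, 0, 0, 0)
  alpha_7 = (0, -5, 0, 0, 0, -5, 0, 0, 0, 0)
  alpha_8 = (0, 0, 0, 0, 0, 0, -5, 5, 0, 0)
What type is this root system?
E8

Compute the Cartan integers a_ij = 2(alpha_i, alpha_j)/(alpha_j, alpha_j); the resulting 8x8 Cartan matrix is
[[2, 0, 0, 0, -1, 0, 0, 0], [0, 2, 0, 0, 0, 0, 0, -1], [0, 0, 2, 0, -1, -1, -1, 0], [0, 0, 0, 2, 0, -1, 0, -1], [-1, 0, -1, 0, 2, 0, 0, 0], [0, 0, -1, -1, 0, 2, 0, 0], [0, 0, -1, 0, 0, 0, 2, 0], [0, -1, 0, -1, 0, 0, 0, 2]].
All simple roots have the same length, so the diagram is simply laced. The associated Dynkin diagram is a chain of 7 nodes with one extra node attached to the third node from one end (E_8), so the type is E_8.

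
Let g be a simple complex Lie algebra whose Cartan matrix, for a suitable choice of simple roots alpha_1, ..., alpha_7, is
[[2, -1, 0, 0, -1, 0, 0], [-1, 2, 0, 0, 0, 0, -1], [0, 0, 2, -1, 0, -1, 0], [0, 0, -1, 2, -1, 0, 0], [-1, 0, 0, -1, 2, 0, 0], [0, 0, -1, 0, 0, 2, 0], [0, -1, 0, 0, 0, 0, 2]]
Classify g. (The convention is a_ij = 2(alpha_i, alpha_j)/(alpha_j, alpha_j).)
The matrix has rank 7 with 2's on the diagonal. Reading the off-diagonal entries as Dynkin edges (a single edge where a_ij = a_ji = -1; a double or triple edge where a_ij * a_ji = 2 or 3), the diagram is a chain of 7 nodes with single edges (A_7). One simple-root ordering that puts it in standard form is (alpha_6, alpha_3, alpha_4, alpha_5, alpha_1, alpha_2, alpha_7). So the algebra is type A_7, i.e. sl(8).

A7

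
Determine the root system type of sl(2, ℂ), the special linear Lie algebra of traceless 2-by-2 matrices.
This is sl(2), which has dimension 2^2 - 1 = 3 and rank 2 - 1 = 1 (a Cartan subalgebra is the diagonal traceless matrices). In the classification of classical Lie algebras, the special linear algebra sl(n+1) has type A_n; here n = 1, so the Dynkin diagram is a chain of 1 nodes with single edges (A_1). Hence the type is A_1.

A1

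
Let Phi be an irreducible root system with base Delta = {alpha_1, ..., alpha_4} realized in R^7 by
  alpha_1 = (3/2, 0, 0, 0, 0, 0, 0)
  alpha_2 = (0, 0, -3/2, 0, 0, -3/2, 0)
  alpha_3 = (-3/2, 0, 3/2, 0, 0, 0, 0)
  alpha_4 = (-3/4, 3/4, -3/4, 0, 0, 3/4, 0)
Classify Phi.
Compute the Cartan integers a_ij = 2(alpha_i, alpha_j)/(alpha_j, alpha_j); the resulting 4x4 Cartan matrix is
[[2, 0, -1, -1], [0, 2, -1, 0], [-2, -1, 2, 0], [-1, 0, 0, 2]].
The roots have two lengths (squared-length ratio 2:1); the short ones are alpha_{1,4}. The associated Dynkin diagram is a chain of 4 nodes with a double edge between the middle two (F_4), so the type is F_4.

F_4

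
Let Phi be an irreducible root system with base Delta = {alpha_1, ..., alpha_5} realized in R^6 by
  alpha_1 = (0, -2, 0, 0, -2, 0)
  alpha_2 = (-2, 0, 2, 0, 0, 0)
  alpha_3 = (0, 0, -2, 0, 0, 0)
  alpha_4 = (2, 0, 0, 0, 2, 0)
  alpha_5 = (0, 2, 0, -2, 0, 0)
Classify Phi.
B_5 (so(11))

Compute the Cartan integers a_ij = 2(alpha_i, alpha_j)/(alpha_j, alpha_j); the resulting 5x5 Cartan matrix is
[[2, 0, 0, -1, -1], [0, 2, -2, -1, 0], [0, -1, 2, 0, 0], [-1, -1, 0, 2, 0], [-1, 0, 0, 0, 2]].
The roots have two lengths (squared-length ratio 2:1); the short ones are alpha_{3}. The associated Dynkin diagram is a chain of 5 nodes with a double edge at one end; the terminal node there is the unique short simple root (B_5), so the type is B_5 (the algebra so(11)).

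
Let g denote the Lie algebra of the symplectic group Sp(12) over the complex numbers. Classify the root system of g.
C_6 (sp(12))

This is sp(12), which has dimension 12(12+1)/2 = 78 and rank 12/2 = 6. In the classification of classical Lie algebras, the symplectic algebra sp(2n) has type C_n; here n = 6, so the Dynkin diagram is a chain of 6 nodes with a double edge at one end; the terminal node there is the unique long simple root (C_6). Hence the type is C_6.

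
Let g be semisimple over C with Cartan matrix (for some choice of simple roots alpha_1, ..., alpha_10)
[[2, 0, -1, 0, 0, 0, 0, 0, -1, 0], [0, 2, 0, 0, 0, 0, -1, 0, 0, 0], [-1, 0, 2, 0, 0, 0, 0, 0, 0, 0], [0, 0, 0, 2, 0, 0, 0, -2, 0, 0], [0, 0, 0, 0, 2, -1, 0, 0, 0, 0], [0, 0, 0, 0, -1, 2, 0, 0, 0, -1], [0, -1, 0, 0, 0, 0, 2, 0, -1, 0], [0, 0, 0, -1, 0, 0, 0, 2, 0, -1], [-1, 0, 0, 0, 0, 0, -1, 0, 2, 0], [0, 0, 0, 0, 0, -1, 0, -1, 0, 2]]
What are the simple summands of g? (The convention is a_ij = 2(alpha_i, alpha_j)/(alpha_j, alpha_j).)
The diagram associated to this matrix has two connected components: the simple roots {alpha_1, alpha_2, alpha_3, alpha_7, alpha_9} form a chain of 5 nodes with single edges (A_5), and {alpha_4, alpha_5, alpha_6, alpha_8, alpha_10} form a chain of 5 nodes with a double edge at one end; the terminal node there is the unique long simple root (C_5). A semisimple Lie algebra decomposes uniquely as the direct sum of simple ideals, one per connected component of its Dynkin diagram, so g ≅ A_5 ⊕ C_5 (dimension 35 + 55 = 90).

A5 + C5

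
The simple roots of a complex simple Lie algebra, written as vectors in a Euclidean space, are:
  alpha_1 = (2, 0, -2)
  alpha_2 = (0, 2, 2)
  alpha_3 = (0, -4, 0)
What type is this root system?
type C_3

Compute the Cartan integers a_ij = 2(alpha_i, alpha_j)/(alpha_j, alpha_j); the resulting 3x3 Cartan matrix is
[[2, -1, 0], [-1, 2, -1], [0, -2, 2]].
The roots have two lengths (squared-length ratio 2:1); the short ones are alpha_{1,2}. The associated Dynkin diagram is a chain of 3 nodes with a double edge at one end; the terminal node there is the unique long simple root (C_3), so the type is C_3 (the algebra sp(6)).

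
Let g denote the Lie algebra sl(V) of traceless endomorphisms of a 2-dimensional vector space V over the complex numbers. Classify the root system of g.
type A_1

This is sl(2), which has dimension 2^2 - 1 = 3 and rank 2 - 1 = 1 (a Cartan subalgebra is the diagonal traceless matrices). In the classification of classical Lie algebras, the special linear algebra sl(n+1) has type A_n; here n = 1, so the Dynkin diagram is a chain of 1 nodes with single edges (A_1). Hence the type is A_1.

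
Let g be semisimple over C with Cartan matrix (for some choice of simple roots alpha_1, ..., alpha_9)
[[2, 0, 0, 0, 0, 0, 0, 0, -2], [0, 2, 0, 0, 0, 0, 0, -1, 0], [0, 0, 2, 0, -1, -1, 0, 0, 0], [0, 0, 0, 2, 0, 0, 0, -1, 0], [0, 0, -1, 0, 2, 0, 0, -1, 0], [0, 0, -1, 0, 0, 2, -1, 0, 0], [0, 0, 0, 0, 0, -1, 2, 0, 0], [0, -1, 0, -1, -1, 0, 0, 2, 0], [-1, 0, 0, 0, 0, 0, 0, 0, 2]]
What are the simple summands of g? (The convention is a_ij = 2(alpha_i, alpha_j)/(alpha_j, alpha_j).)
The diagram associated to this matrix has two connected components: the simple roots {alpha_1, alpha_9} form a chain of 2 nodes with a double edge at one end; the terminal node there is the unique short simple root (B_2), and {alpha_2, alpha_3, alpha_4, alpha_5, alpha_6, alpha_7, alpha_8} form a chain of 5 nodes with a fork of two nodes at one end (D_7). A semisimple Lie algebra decomposes uniquely as the direct sum of simple ideals, one per connected component of its Dynkin diagram, so g ≅ B_2 ⊕ D_7 (dimension 10 + 91 = 101).

B_2 (so(5)) ⊕ D_7 (so(14))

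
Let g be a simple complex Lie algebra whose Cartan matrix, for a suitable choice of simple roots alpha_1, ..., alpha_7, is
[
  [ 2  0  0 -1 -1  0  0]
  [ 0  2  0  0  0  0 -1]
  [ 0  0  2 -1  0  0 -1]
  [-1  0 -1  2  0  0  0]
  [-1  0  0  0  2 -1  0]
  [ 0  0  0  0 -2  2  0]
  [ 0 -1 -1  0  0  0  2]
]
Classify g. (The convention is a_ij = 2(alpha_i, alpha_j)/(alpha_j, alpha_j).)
C_7 (sp(14))

The matrix has rank 7 with 2's on the diagonal. Reading the off-diagonal entries as Dynkin edges (a single edge where a_ij = a_ji = -1; a double or triple edge where a_ij * a_ji = 2 or 3), the diagram is a chain of 7 nodes with a double edge at one end; the terminal node there is the unique long simple root (C_7). One simple-root ordering that puts it in standard form is (alpha_2, alpha_7, alpha_3, alpha_4, alpha_1, alpha_5, alpha_6). So the algebra is type C_7, i.e. sp(14).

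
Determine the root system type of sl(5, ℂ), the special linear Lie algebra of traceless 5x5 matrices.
This is sl(5), which has dimension 5^2 - 1 = 24 and rank 5 - 1 = 4 (a Cartan subalgebra is the diagonal traceless matrices). In the classification of classical Lie algebras, the special linear algebra sl(n+1) has type A_n; here n = 4, so the Dynkin diagram is a chain of 4 nodes with single edges (A_4). Hence the type is A_4.

type A_4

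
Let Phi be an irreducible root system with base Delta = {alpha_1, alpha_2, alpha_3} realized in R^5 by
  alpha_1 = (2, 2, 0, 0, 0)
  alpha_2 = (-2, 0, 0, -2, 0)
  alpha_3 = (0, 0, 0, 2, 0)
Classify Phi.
type B_3

Compute the Cartan integers a_ij = 2(alpha_i, alpha_j)/(alpha_j, alpha_j); the resulting 3x3 Cartan matrix is
[[2, -1, 0], [-1, 2, -2], [0, -1, 2]].
The roots have two lengths (squared-length ratio 2:1); the short ones are alpha_{3}. The associated Dynkin diagram is a chain of 3 nodes with a double edge at one end; the terminal node there is the unique short simple root (B_3), so the type is B_3 (the algebra so(7)).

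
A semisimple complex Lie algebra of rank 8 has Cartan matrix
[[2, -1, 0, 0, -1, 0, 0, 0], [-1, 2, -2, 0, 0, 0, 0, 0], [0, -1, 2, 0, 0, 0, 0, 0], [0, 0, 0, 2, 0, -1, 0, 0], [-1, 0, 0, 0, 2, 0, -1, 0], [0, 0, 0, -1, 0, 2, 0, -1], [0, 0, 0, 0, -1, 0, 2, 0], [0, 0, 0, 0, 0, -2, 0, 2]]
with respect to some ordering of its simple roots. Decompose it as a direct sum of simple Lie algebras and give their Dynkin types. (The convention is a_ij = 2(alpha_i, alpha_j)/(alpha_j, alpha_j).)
The diagram associated to this matrix has two connected components: the simple roots {alpha_1, alpha_2, alpha_3, alpha_5, alpha_7} form a chain of 5 nodes with a double edge at one end; the terminal node there is the unique short simple root (B_5), and {alpha_4, alpha_6, alpha_8} form a chain of 3 nodes with a double edge at one end; the terminal node there is the unique long simple root (C_3). A semisimple Lie algebra decomposes uniquely as the direct sum of simple ideals, one per connected component of its Dynkin diagram, so g ≅ B_5 ⊕ C_3 (dimension 55 + 21 = 76).

B_5 + C_3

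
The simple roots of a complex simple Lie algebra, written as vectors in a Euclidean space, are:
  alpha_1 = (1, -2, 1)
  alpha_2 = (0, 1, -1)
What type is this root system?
G_2

Compute the Cartan integers a_ij = 2(alpha_i, alpha_j)/(alpha_j, alpha_j); the resulting 2x2 Cartan matrix is
[[2, -3], [-1, 2]].
The roots have two lengths (squared-length ratio 3:1); the short ones are alpha_{2}. The associated Dynkin diagram is two nodes joined by a triple edge (G_2), so the type is G_2.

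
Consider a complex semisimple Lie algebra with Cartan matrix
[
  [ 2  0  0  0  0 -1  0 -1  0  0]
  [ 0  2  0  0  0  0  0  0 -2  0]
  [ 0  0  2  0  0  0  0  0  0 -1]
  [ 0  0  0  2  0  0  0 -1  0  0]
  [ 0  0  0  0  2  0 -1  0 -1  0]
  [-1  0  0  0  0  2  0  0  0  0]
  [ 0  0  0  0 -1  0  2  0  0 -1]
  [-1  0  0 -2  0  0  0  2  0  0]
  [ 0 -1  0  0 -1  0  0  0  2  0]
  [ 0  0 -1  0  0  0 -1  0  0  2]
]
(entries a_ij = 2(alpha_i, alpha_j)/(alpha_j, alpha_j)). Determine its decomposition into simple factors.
The diagram associated to this matrix has two connected components: the simple roots {alpha_1, alpha_4, alpha_6, alpha_8} form a chain of 4 nodes with a double edge at one end; the terminal node there is the unique short simple root (B_4), and {alpha_2, alpha_3, alpha_5, alpha_7, alpha_9, alpha_10} form a chain of 6 nodes with a double edge at one end; the terminal node there is the unique long simple root (C_6). A semisimple Lie algebra decomposes uniquely as the direct sum of simple ideals, one per connected component of its Dynkin diagram, so g ≅ B_4 ⊕ C_6 (dimension 36 + 78 = 114).

type B_4 ⊕ type C_6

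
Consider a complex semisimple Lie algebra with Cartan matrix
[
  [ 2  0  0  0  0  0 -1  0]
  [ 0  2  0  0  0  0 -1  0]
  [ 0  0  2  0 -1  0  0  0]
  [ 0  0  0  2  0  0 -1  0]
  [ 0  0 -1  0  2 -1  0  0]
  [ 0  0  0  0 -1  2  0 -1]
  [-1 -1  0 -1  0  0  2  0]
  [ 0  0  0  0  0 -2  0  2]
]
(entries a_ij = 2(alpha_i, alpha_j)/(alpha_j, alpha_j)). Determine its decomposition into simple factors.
The diagram associated to this matrix has two connected components: the simple roots {alpha_3, alpha_5, alpha_6, alpha_8} form a chain of 4 nodes with a double edge at one end; the terminal node there is the unique long simple root (C_4), and {alpha_1, alpha_2, alpha_4, alpha_7} form a chain of 2 nodes with a fork of two nodes at one end (D_4). A semisimple Lie algebra decomposes uniquely as the direct sum of simple ideals, one per connected component of its Dynkin diagram, so g ≅ C_4 ⊕ D_4 (dimension 36 + 28 = 64).

C_4 (sp(8)) + D_4 (so(8))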